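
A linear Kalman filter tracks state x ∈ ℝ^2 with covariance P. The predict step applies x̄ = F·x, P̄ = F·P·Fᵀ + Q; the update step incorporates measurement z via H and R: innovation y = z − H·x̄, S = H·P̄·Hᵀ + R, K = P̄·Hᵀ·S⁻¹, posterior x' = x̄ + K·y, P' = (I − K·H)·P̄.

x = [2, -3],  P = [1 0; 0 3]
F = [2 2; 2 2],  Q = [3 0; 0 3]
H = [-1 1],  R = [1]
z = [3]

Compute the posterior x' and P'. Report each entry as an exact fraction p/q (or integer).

x' = [-23/7, -5/7]
P' = [124/7 121/7; 121/7 124/7]

x̄ = F·x = [-2, -2]
P̄ = F·P·Fᵀ + Q = [19 16; 16 19]
y = z − H·x̄ = [3]
S = H·P̄·Hᵀ + R = [7]
K = P̄·Hᵀ·S⁻¹ = [-3/7; 3/7]
x' = x̄ + K·y = [-23/7, -5/7]
P' = (I − K·H)·P̄ = [124/7 121/7; 121/7 124/7]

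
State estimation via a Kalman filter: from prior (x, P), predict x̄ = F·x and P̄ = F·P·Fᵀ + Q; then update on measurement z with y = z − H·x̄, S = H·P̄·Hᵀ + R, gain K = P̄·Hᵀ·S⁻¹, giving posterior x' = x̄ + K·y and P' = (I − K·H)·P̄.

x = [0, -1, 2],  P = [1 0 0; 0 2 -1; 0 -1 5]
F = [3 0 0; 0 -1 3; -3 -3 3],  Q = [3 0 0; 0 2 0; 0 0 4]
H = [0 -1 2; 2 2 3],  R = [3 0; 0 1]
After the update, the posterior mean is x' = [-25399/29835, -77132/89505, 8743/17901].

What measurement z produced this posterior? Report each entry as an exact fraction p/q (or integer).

z = [2, -2]

x̄ = F·x = [0, 7, 9]
P̄ = F·P·Fᵀ + Q = [12 0 -9; 0 55 63; -9 63 94]
S = H·P̄·Hᵀ + R = [182 481; 481 1763]
K = P̄·Hᵀ·S⁻¹ = [-10097/29835 208/2295; -18646/89505 1559/6885; 6557/17901 167/1377]
x' − x̄ = [-25399/29835, -703667/89505, -152366/17901] = K·y
y = (KᵀK)⁻¹·Kᵀ·(x' − x̄) = [-9, -43]
z = y + H·x̄ = [-9, -43] + [11, 41] = [2, -2]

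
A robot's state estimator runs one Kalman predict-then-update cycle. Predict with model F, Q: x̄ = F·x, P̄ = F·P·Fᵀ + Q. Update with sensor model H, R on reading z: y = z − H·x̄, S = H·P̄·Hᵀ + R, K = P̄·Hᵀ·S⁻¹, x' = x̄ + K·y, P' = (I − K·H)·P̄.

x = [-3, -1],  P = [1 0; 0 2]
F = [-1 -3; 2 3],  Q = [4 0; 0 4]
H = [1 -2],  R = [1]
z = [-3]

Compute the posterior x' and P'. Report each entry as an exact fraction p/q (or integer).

x̄ = F·x = [6, -9]
P̄ = F·P·Fᵀ + Q = [23 -20; -20 26]
y = z − H·x̄ = [-27]
S = H·P̄·Hᵀ + R = [208]
K = P̄·Hᵀ·S⁻¹ = [63/208; -9/26]
x' = x̄ + K·y = [-453/208, 9/26]
P' = (I − K·H)·P̄ = [815/208 47/26; 47/26 14/13]

x' = [-453/208, 9/26]
P' = [815/208 47/26; 47/26 14/13]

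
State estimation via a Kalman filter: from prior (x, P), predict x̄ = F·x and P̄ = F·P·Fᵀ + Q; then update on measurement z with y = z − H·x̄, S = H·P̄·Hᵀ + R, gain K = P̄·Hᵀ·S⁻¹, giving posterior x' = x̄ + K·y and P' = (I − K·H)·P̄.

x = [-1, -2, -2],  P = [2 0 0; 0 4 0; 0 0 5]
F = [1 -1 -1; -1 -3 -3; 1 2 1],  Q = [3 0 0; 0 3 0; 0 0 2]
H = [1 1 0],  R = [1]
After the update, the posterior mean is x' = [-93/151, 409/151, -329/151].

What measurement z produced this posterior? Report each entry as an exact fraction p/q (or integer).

x̄ = F·x = [3, 13, -7]
P̄ = F·P·Fᵀ + Q = [14 25 -11; 25 86 -41; -11 -41 25]
S = H·P̄·Hᵀ + R = [151]
K = P̄·Hᵀ·S⁻¹ = [39/151; 111/151; -52/151]
x' − x̄ = [-546/151, -1554/151, 728/151] = K·y
y = (KᵀK)⁻¹·Kᵀ·(x' − x̄) = [-14]
z = y + H·x̄ = [-14] + [16] = [2]

z = [2]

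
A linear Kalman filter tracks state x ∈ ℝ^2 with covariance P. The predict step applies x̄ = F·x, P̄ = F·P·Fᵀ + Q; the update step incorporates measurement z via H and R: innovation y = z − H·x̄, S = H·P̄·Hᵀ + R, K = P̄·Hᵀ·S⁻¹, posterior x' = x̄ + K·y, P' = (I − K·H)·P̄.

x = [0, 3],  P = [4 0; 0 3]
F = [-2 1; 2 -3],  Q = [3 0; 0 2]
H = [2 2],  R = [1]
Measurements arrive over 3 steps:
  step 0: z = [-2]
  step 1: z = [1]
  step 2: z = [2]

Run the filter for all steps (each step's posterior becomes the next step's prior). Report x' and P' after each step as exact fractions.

step 0: x' = [49/23, -221/69], P' = [494/23 -495/23; -495/23 1505/69]
step 1: x' = [2285/3647, -2823/25529], P' = [12104/521 -85977/3647; -85977/3647 616947/25529]
step 2: x' = [-8432407/3469087, 35684599/10407261], P' = [80098474/3469087 -81286695/3469087; -81286695/3469087 250020181/10407261]

step 0: x̄ = F·x = [3, -9]
step 0: P̄ = F·P·Fᵀ + Q = [22 -25; -25 45]
step 0: y = z − H·x̄ = [10]
step 0: S = H·P̄·Hᵀ + R = [69]
step 0: K = P̄·Hᵀ·S⁻¹ = [-2/23; 40/69]
step 0: x' = x̄ + K·y = [49/23, -221/69]
step 0: P' = (I − K·H)·P̄ = [494/23 -495/23; -495/23 1505/69]
step 1: x̄ = F·x = [-515/69, 319/23]
step 1: P̄ = F·P·Fᵀ + Q = [13580/69 -7441/23; -7441/23 12477/23]
step 1: y = z − H·x̄ = [-815/69]
step 1: S = H·P̄·Hᵀ + R = [25529/69]
step 1: K = P̄·Hᵀ·S⁻¹ = [-2498/3647; 30216/25529]
step 1: x' = x̄ + K·y = [2285/3647, -2823/25529]
step 1: P' = (I − K·H)·P̄ = [12104/521 -85977/3647; -85977/3647 616947/25529]
step 2: x̄ = F·x = [-34813/25529, 40459/25529]
step 2: P̄ = F·P·Fᵀ + Q = [5473274/25529 -9037937/25529; -9037937/25529 15198033/25529]
step 2: y = z − H·x̄ = [39766/25529]
step 2: S = H·P̄·Hᵀ + R = [10407261/25529]
step 2: K = P̄·Hᵀ·S⁻¹ = [-2376442/3469087; 12320192/10407261]
step 2: x' = x̄ + K·y = [-8432407/3469087, 35684599/10407261]
step 2: P' = (I − K·H)·P̄ = [80098474/3469087 -81286695/3469087; -81286695/3469087 250020181/10407261]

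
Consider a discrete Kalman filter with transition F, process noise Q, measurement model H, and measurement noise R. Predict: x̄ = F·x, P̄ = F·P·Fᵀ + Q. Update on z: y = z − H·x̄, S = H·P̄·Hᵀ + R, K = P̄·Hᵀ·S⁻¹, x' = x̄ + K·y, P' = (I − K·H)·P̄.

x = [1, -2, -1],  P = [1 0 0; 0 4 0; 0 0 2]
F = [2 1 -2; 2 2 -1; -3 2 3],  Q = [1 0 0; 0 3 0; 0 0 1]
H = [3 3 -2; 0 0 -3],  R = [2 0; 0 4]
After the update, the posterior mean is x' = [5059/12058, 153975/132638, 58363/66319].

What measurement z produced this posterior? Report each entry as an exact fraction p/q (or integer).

x̄ = F·x = [2, -1, -10]
P̄ = F·P·Fᵀ + Q = [17 16 -10; 16 25 4; -10 4 44]
S = H·P̄·Hᵀ + R = [916 318; 318 400]
K = P̄·Hᵀ·S⁻¹ = [865/6029 -471/12058; 12454/66319 -23781/132638; -106/66319 -21801/66319]
x' − x̄ = [-19057/12058, 286613/132638, 721553/66319] = K·y
y = (KᵀK)⁻¹·Kᵀ·(x' − x̄) = [-20, -33]
z = y + H·x̄ = [-20, -33] + [23, 30] = [3, -3]

z = [3, -3]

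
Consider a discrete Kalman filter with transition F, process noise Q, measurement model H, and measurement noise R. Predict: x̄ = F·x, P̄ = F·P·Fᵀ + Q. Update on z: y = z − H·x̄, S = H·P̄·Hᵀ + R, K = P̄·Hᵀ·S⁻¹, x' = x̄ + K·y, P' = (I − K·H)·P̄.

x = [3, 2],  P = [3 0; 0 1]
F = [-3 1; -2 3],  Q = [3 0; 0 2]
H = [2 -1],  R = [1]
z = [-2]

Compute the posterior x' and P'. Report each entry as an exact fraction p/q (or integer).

x' = [11/16, 57/16]
P' = [303/64 565/64; 565/64 1111/64]

x̄ = F·x = [-7, 0]
P̄ = F·P·Fᵀ + Q = [31 21; 21 23]
y = z − H·x̄ = [12]
S = H·P̄·Hᵀ + R = [64]
K = P̄·Hᵀ·S⁻¹ = [41/64; 19/64]
x' = x̄ + K·y = [11/16, 57/16]
P' = (I − K·H)·P̄ = [303/64 565/64; 565/64 1111/64]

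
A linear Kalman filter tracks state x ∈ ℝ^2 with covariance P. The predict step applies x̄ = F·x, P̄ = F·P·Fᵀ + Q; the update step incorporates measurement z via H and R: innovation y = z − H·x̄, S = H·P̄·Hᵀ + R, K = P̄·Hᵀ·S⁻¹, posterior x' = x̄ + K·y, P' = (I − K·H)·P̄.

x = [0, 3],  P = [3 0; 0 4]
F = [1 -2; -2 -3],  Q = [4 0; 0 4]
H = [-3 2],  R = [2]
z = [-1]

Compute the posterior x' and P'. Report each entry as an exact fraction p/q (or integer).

x̄ = F·x = [-6, -9]
P̄ = F·P·Fᵀ + Q = [23 18; 18 52]
y = z − H·x̄ = [-1]
S = H·P̄·Hᵀ + R = [201]
K = P̄·Hᵀ·S⁻¹ = [-11/67; 50/201]
x' = x̄ + K·y = [-391/67, -1859/201]
P' = (I − K·H)·P̄ = [1178/67 1756/67; 1756/67 7952/201]

x' = [-391/67, -1859/201]
P' = [1178/67 1756/67; 1756/67 7952/201]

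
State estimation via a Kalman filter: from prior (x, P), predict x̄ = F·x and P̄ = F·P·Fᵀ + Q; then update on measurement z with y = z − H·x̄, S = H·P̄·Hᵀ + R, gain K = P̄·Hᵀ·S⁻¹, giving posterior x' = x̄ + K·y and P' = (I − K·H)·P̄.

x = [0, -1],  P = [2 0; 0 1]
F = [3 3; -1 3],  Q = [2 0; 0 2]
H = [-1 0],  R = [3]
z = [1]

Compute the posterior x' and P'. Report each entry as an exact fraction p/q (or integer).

x̄ = F·x = [-3, -3]
P̄ = F·P·Fᵀ + Q = [29 3; 3 13]
y = z − H·x̄ = [-2]
S = H·P̄·Hᵀ + R = [32]
K = P̄·Hᵀ·S⁻¹ = [-29/32; -3/32]
x' = x̄ + K·y = [-19/16, -45/16]
P' = (I − K·H)·P̄ = [87/32 9/32; 9/32 407/32]

x' = [-19/16, -45/16]
P' = [87/32 9/32; 9/32 407/32]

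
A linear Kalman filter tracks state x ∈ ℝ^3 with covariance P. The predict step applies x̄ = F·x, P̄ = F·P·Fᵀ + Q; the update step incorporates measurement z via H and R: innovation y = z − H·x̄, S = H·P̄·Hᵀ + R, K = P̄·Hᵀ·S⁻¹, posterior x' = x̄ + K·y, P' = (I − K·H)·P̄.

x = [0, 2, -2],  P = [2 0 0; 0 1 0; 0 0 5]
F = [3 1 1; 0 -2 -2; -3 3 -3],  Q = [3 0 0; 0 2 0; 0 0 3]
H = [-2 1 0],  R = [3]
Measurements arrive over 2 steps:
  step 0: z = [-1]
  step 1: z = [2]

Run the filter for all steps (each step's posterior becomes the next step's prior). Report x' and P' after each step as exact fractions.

step 0: x' = [66/185, -10/37, 2136/185], P' = [639/185 216/37 -6/185; 216/37 462/37 48/37; -6/185 48/37 6819/185]
step 1: x' = [-608332/231445, -781104/231445, -5549232/231445], P' = [1197483/231445 2183826/231445 6505578/231445; 2183826/231445 4638042/231445 13188006/231445; 6505578/231445 13188006/231445 62032503/231445]

step 0: x̄ = F·x = [0, 0, 12]
step 0: P̄ = F·P·Fᵀ + Q = [27 -12 -30; -12 26 24; -30 24 75]
step 0: y = z − H·x̄ = [-1]
step 0: S = H·P̄·Hᵀ + R = [185]
step 0: K = P̄·Hᵀ·S⁻¹ = [-66/185; 10/37; 84/185]
step 0: x' = x̄ + K·y = [66/185, -10/37, 2136/185]
step 0: P' = (I − K·H)·P̄ = [639/185 216/37 -6/185; 216/37 462/37 48/37; -6/185 48/37 6819/185]
step 1: x̄ = F·x = [2284/185, -4172/185, -6756/185]
step 1: P̄ = F·P·Fᵀ + Q = [22359/185 -25662/185 -12726/185; -25662/185 38806/185 33498/185; -12726/185 33498/185 64599/185]
step 1: y = z − H·x̄ = [1822/37]
step 1: S = H·P̄·Hᵀ + R = [46289/37]
step 1: K = P̄·Hᵀ·S⁻¹ = [-14076/46289; 18026/46289; 11790/46289]
step 1: x' = x̄ + K·y = [-608332/231445, -781104/231445, -5549232/231445]
step 1: P' = (I − K·H)·P̄ = [1197483/231445 2183826/231445 6505578/231445; 2183826/231445 4638042/231445 13188006/231445; 6505578/231445 13188006/231445 62032503/231445]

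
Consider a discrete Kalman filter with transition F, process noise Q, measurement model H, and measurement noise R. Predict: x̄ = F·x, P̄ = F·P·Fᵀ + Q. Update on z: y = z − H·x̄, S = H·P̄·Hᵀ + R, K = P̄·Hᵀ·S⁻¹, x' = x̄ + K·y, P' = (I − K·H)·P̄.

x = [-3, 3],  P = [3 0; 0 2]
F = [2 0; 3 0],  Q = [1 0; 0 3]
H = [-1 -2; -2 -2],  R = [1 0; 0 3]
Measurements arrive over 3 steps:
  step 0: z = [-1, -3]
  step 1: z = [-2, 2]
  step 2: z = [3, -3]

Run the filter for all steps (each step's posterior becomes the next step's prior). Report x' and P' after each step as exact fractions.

step 0: x̄ = F·x = [-6, -9]
step 0: P̄ = F·P·Fᵀ + Q = [13 18; 18 30]
step 0: y = z − H·x̄ = [-25, -33]
step 0: S = H·P̄·Hᵀ + R = [206 254; 254 319]
step 0: K = P̄·Hᵀ·S⁻¹ = [117/1198 -163/599; -249/599 18/599]
step 0: x' = x̄ + K·y = [645/1198, 240/599]
step 0: P' = (I − K·H)·P̄ = [1095/1198 -303/599; -303/599 276/599]
step 1: x̄ = F·x = [645/599, 1935/1198]
step 1: P̄ = F·P·Fᵀ + Q = [2789/599 3285/599; 3285/599 13449/1198]
step 1: y = z − H·x̄ = [1382/599, 4423/599]
step 1: S = H·P̄·Hᵀ + R = [43426/599 52186/599; 52186/599 66131/599]
step 1: K = P̄·Hᵀ·S⁻¹ = [25101/247790 -32663/123895; -10338/24779 657/24779]
step 1: x' = x̄ + K·y = [-78817/123895, 42045/49558]
step 1: P' = (I − K·H)·P̄ = [221079/247790 -12309/24779; -12309/24779 22647/49558]
step 2: x̄ = F·x = [-157634/123895, -236451/123895]
step 2: P̄ = F·P·Fᵀ + Q = [566053/123895 663237/123895; 663237/123895 2733081/247790]
step 2: y = z − H·x̄ = [-258851/123895, -231971/24779]
step 2: S = H·P̄·Hᵀ + R = [8809058/123895 2115538/24779; 2115538/24779 2681591/24779]
step 2: K = P̄·Hᵀ·S⁻¹ = [5094477/50235502 -6615319/25117751; -10480506/25117751 663237/25117751]
step 2: x' = x̄ + K·y = [49300521/50235502, -32248974/25117751]
step 2: P' = (I − K·H)·P̄ = [44786391/50235502 -12470217/25117751; -12470217/25117751 22950723/50235502]

step 0: x' = [645/1198, 240/599], P' = [1095/1198 -303/599; -303/599 276/599]
step 1: x' = [-78817/123895, 42045/49558], P' = [221079/247790 -12309/24779; -12309/24779 22647/49558]
step 2: x' = [49300521/50235502, -32248974/25117751], P' = [44786391/50235502 -12470217/25117751; -12470217/25117751 22950723/50235502]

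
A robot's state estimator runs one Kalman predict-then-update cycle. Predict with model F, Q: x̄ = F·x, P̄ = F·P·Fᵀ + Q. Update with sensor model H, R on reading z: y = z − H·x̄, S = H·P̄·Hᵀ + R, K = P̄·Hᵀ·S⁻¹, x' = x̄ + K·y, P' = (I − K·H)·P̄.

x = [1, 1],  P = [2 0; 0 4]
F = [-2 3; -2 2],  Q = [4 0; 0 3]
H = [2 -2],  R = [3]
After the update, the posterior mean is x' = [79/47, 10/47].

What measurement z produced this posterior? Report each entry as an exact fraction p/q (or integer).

z = [3]

x̄ = F·x = [1, 0]
P̄ = F·P·Fᵀ + Q = [48 32; 32 27]
S = H·P̄·Hᵀ + R = [47]
K = P̄·Hᵀ·S⁻¹ = [32/47; 10/47]
x' − x̄ = [32/47, 10/47] = K·y
y = (KᵀK)⁻¹·Kᵀ·(x' − x̄) = [1]
z = y + H·x̄ = [1] + [2] = [3]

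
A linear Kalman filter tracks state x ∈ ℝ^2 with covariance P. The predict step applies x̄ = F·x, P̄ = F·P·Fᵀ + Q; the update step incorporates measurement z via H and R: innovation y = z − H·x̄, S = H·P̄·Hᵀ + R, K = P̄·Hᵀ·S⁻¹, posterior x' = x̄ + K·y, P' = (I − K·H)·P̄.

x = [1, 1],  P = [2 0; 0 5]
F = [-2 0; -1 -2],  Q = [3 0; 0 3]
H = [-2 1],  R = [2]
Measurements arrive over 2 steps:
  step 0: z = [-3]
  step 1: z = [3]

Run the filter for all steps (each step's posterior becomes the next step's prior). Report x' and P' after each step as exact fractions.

step 0: x' = [-38/55, -233/55], P' = [281/55 526/55; 526/55 1086/55]
step 1: x' = [13/11, 247/44], P' = [4365/187 8752/187; 8752/187 35789/374]

step 0: x̄ = F·x = [-2, -3]
step 0: P̄ = F·P·Fᵀ + Q = [11 4; 4 25]
step 0: y = z − H·x̄ = [-4]
step 0: S = H·P̄·Hᵀ + R = [55]
step 0: K = P̄·Hᵀ·S⁻¹ = [-18/55; 17/55]
step 0: x' = x̄ + K·y = [-38/55, -233/55]
step 0: P' = (I − K·H)·P̄ = [281/55 526/55; 526/55 1086/55]
step 1: x̄ = F·x = [76/55, 504/55]
step 1: P̄ = F·P·Fᵀ + Q = [1289/55 2666/55; 2666/55 6894/55]
step 1: y = z − H·x̄ = [-17/5]
step 1: S = H·P̄·Hᵀ + R = [136/5]
step 1: K = P̄·Hᵀ·S⁻¹ = [1/17; 71/68]
step 1: x' = x̄ + K·y = [13/11, 247/44]
step 1: P' = (I − K·H)·P̄ = [4365/187 8752/187; 8752/187 35789/374]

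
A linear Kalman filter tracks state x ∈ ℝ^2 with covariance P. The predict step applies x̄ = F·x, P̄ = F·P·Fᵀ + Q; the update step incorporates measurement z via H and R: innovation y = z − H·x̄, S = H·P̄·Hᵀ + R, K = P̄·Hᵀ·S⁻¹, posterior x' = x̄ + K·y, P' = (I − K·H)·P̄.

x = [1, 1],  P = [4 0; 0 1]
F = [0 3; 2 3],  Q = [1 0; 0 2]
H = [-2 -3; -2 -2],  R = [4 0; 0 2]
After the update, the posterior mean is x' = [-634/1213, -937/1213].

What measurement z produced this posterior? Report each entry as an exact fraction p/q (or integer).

z = [3, 3]

x̄ = F·x = [3, 5]
P̄ = F·P·Fᵀ + Q = [10 9; 9 27]
S = H·P̄·Hᵀ + R = [395 292; 292 222]
K = P̄·Hᵀ·S⁻¹ = [331/1213 -643/1213; -477/1213 234/1213]
x' − x̄ = [-4273/1213, -7002/1213] = K·y
y = (KᵀK)⁻¹·Kᵀ·(x' − x̄) = [24, 19]
z = y + H·x̄ = [24, 19] + [-21, -16] = [3, 3]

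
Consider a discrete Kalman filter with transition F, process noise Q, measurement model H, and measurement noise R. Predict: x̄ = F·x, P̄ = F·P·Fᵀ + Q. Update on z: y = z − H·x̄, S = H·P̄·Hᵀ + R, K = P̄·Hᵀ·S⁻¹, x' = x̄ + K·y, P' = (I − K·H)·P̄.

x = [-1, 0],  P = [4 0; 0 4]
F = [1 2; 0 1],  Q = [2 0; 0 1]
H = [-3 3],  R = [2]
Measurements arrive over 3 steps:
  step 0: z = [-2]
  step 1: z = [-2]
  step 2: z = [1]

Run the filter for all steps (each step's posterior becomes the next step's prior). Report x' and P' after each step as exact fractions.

step 0: x̄ = F·x = [-1, 0]
step 0: P̄ = F·P·Fᵀ + Q = [22 8; 8 5]
step 0: y = z − H·x̄ = [-5]
step 0: S = H·P̄·Hᵀ + R = [101]
step 0: K = P̄·Hᵀ·S⁻¹ = [-42/101; -9/101]
step 0: x' = x̄ + K·y = [109/101, 45/101]
step 0: P' = (I − K·H)·P̄ = [458/101 430/101; 430/101 424/101]
step 1: x̄ = F·x = [199/101, 45/101]
step 1: P̄ = F·P·Fᵀ + Q = [4076/101 1278/101; 1278/101 525/101]
step 1: y = z − H·x̄ = [260/101]
step 1: S = H·P̄·Hᵀ + R = [18607/101]
step 1: K = P̄·Hᵀ·S⁻¹ = [-8394/18607; -2259/18607]
step 1: x' = x̄ + K·y = [15053/18607, 2475/18607]
step 1: P' = (I − K·H)·P̄ = [53296/18607 47700/18607; 47700/18607 46194/18607]
step 2: x̄ = F·x = [20003/18607, 2475/18607]
step 2: P̄ = F·P·Fᵀ + Q = [466086/18607 140088/18607; 140088/18607 64801/18607]
step 2: y = z − H·x̄ = [71191/18607]
step 2: S = H·P̄·Hᵀ + R = [2293613/18607]
step 2: K = P̄·Hᵀ·S⁻¹ = [-977994/2293613; -225861/2293613]
step 2: x' = x̄ + K·y = [-1276145/2293613, -559068/2293613]
step 2: P' = (I − K·H)·P̄ = [6048726/2293613 5396730/2293613; 5396730/2293613 5246156/2293613]

step 0: x' = [109/101, 45/101], P' = [458/101 430/101; 430/101 424/101]
step 1: x' = [15053/18607, 2475/18607], P' = [53296/18607 47700/18607; 47700/18607 46194/18607]
step 2: x' = [-1276145/2293613, -559068/2293613], P' = [6048726/2293613 5396730/2293613; 5396730/2293613 5246156/2293613]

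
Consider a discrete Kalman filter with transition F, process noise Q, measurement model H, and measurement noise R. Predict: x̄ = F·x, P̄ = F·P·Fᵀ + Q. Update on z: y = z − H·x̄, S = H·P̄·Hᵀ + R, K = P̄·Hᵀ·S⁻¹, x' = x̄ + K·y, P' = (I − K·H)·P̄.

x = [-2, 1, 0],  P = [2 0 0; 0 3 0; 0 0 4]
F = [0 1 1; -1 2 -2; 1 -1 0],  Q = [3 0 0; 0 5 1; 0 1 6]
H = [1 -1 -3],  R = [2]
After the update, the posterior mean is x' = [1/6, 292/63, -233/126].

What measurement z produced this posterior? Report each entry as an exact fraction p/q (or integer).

z = [1]

x̄ = F·x = [1, 4, -3]
P̄ = F·P·Fᵀ + Q = [10 -2 -3; -2 35 -7; -3 -7 11]
S = H·P̄·Hᵀ + R = [126]
K = P̄·Hᵀ·S⁻¹ = [1/6; -8/63; -29/126]
x' − x̄ = [-5/6, 40/63, 145/126] = K·y
y = (KᵀK)⁻¹·Kᵀ·(x' − x̄) = [-5]
z = y + H·x̄ = [-5] + [6] = [1]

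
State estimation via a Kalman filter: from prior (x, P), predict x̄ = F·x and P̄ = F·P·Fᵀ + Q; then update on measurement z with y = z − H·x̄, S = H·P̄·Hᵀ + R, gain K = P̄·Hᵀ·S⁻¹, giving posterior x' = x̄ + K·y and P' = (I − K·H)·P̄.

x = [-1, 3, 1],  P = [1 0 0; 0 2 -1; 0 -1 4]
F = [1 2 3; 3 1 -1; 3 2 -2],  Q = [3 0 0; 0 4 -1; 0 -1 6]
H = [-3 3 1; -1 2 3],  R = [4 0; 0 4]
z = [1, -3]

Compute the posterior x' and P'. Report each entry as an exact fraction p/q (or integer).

x̄ = F·x = [8, -1, 1]
P̄ = F·P·Fᵀ + Q = [36 -6 -15; -6 21 24; -15 24 47]
y = z − H·x̄ = [27, 4]
S = H·P̄·Hᵀ + R = [906 843; 843 949]
K = P̄·Hᵀ·S⁻¹ = [-3694/9943 2307/9943; -101/9943 1347/9943; -16336/149145 15524/49715]
x' = x̄ + K·y = [-10966/9943, -7282/9943, -35213/49715]
P' = (I − K·H)·P̄ = [51645/9943 51372/9943 -13957/9943; 51372/9943 57768/9943 -19592/9943; -13957/9943 -19592/9943 188231/149145]

x' = [-10966/9943, -7282/9943, -35213/49715]
P' = [51645/9943 51372/9943 -13957/9943; 51372/9943 57768/9943 -19592/9943; -13957/9943 -19592/9943 188231/149145]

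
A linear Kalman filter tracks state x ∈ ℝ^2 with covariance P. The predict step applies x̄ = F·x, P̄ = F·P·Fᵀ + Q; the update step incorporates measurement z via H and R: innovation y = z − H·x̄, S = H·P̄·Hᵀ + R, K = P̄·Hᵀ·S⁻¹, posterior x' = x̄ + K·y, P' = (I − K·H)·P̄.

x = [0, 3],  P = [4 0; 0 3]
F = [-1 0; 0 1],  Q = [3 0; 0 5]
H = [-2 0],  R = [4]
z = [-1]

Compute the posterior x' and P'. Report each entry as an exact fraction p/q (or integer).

x̄ = F·x = [0, 3]
P̄ = F·P·Fᵀ + Q = [7 0; 0 8]
y = z − H·x̄ = [-1]
S = H·P̄·Hᵀ + R = [32]
K = P̄·Hᵀ·S⁻¹ = [-7/16; 0]
x' = x̄ + K·y = [7/16, 3]
P' = (I − K·H)·P̄ = [7/8 0; 0 8]

x' = [7/16, 3]
P' = [7/8 0; 0 8]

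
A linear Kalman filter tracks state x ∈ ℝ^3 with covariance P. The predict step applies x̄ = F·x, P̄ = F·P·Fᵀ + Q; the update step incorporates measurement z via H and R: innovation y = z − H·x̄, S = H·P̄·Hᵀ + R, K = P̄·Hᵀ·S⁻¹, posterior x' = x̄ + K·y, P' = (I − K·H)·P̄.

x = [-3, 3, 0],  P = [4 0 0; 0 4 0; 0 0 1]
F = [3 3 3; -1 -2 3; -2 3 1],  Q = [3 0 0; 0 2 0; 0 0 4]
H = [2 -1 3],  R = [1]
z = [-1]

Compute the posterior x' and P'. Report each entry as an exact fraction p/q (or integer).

x' = [-11760/1247, 2335/1247, 8219/1247]
P' = [47148/1247 -3909/1247 -32655/1247; -3909/1247 23281/1247 10325/1247; -32655/1247 10325/1247 25283/1247]

x̄ = F·x = [0, -3, 15]
P̄ = F·P·Fᵀ + Q = [84 -27 15; -27 31 -13; 15 -13 57]
y = z − H·x̄ = [-49]
S = H·P̄·Hᵀ + R = [1247]
K = P̄·Hᵀ·S⁻¹ = [240/1247; -124/1247; 214/1247]
x' = x̄ + K·y = [-11760/1247, 2335/1247, 8219/1247]
P' = (I − K·H)·P̄ = [47148/1247 -3909/1247 -32655/1247; -3909/1247 23281/1247 10325/1247; -32655/1247 10325/1247 25283/1247]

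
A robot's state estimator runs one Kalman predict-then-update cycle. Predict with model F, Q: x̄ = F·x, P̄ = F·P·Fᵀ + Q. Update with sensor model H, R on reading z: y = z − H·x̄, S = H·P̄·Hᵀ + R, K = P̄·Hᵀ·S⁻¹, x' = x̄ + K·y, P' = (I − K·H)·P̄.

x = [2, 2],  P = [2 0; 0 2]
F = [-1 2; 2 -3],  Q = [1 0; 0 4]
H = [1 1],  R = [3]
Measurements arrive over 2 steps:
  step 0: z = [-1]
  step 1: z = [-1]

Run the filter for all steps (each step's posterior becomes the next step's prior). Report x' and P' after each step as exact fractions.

step 0: x̄ = F·x = [2, -2]
step 0: P̄ = F·P·Fᵀ + Q = [11 -16; -16 30]
step 0: y = z − H·x̄ = [-1]
step 0: S = H·P̄·Hᵀ + R = [12]
step 0: K = P̄·Hᵀ·S⁻¹ = [-5/12; 7/6]
step 0: x' = x̄ + K·y = [29/12, -19/6]
step 0: P' = (I − K·H)·P̄ = [107/12 -61/6; -61/6 41/3]
step 1: x̄ = F·x = [-35/4, 43/3]
step 1: P̄ = F·P·Fᵀ + Q = [421/4 -171; -171 854/3]
step 1: y = z − H·x̄ = [-79/12]
step 1: S = H·P̄·Hᵀ + R = [611/12]
step 1: K = P̄·Hᵀ·S⁻¹ = [-789/611; 1364/611]
step 1: x' = x̄ + K·y = [-152/611, -222/611]
step 1: P' = (I − K·H)·P̄ = [12431/611 -14798/611; -14798/611 18890/611]

step 0: x' = [29/12, -19/6], P' = [107/12 -61/6; -61/6 41/3]
step 1: x' = [-152/611, -222/611], P' = [12431/611 -14798/611; -14798/611 18890/611]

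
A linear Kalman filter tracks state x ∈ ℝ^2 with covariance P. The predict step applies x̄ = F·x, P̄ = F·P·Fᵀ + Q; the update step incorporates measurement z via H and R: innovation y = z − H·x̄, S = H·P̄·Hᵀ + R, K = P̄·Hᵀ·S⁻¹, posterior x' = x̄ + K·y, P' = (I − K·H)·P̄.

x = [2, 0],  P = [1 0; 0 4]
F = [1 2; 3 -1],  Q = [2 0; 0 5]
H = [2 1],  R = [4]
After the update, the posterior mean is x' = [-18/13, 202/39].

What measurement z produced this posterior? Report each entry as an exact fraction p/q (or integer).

x̄ = F·x = [2, 6]
P̄ = F·P·Fᵀ + Q = [19 -5; -5 18]
S = H·P̄·Hᵀ + R = [78]
K = P̄·Hᵀ·S⁻¹ = [11/26; 4/39]
x' − x̄ = [-44/13, -32/39] = K·y
y = (KᵀK)⁻¹·Kᵀ·(x' − x̄) = [-8]
z = y + H·x̄ = [-8] + [10] = [2]

z = [2]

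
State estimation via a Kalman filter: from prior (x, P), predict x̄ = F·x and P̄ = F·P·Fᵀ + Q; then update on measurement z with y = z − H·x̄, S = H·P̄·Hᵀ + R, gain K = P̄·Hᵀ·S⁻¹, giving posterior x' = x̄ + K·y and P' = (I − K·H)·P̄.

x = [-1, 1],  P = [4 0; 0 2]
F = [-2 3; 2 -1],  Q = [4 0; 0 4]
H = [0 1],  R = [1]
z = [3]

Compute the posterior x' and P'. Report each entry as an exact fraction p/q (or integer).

x̄ = F·x = [5, -3]
P̄ = F·P·Fᵀ + Q = [38 -22; -22 22]
y = z − H·x̄ = [6]
S = H·P̄·Hᵀ + R = [23]
K = P̄·Hᵀ·S⁻¹ = [-22/23; 22/23]
x' = x̄ + K·y = [-17/23, 63/23]
P' = (I − K·H)·P̄ = [390/23 -22/23; -22/23 22/23]

x' = [-17/23, 63/23]
P' = [390/23 -22/23; -22/23 22/23]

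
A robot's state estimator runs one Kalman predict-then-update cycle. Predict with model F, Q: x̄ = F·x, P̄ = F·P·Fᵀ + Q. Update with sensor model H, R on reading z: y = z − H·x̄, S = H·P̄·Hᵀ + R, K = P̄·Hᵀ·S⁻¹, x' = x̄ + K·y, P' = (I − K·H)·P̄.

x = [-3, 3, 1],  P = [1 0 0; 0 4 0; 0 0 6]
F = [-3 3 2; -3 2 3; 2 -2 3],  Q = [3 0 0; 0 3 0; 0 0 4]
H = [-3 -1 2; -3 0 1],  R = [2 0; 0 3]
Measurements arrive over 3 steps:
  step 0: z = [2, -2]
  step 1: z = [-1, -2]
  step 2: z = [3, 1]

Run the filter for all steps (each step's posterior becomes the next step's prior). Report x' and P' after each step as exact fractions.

step 0: x' = [38473/16169, 68467/16169, 102173/16169], P' = [98271/16169 214761/16169 259848/16169; 214761/16169 560233/16169 608208/16169; 259848/16169 608208/16169 711834/16169]
step 1: x' = [4330596047/1561675525, 7207804816/1561675525, 9426908629/1561675525], P' = [8312186526/1561675525 16031725728/1561675525 21045469482/1561675525; 16031725728/1561675525 38273123084/1561675525 43840958346/1561675525; 21045469482/1561675525 43840958346/1561675525 55382260674/1561675525]
step 2: x' = [137298573201208/106857039561935, 248593368434207/106857039561935, 495538750901939/106857039561935], P' = [588626472105669/106857039561935 1139003477823831/106857039561935 1492554057083982/106857039561935; 1139003477823831/106857039561935 2707684399457959/106857039561935 3110929790034078/106857039561935; 1492554057083982/106857039561935 3110929790034078/106857039561935 3928371417813426/106857039561935]

step 0: x̄ = F·x = [20, 18, -9]
step 0: P̄ = F·P·Fᵀ + Q = [72 69 6; 69 82 32; 6 32 78]
step 0: y = z − H·x̄ = [98, 67]
step 0: S = H·P̄·Hᵀ + R = [1258 925; 925 693]
step 0: K = P̄·Hᵀ·S⁻¹ = [5061/16169 -315/437; 5950/16169 -325/437; 17958/16169 -610/437]
step 0: x' = x̄ + K·y = [38473/16169, 68467/16169, 102173/16169]
step 0: P' = (I − K·H)·P̄ = [98271/16169 214761/16169 259848/16169; 214761/16169 560233/16169 608208/16169; 259848/16169 608208/16169 711834/16169]
step 1: x̄ = F·x = [294328/16169, 328034/16169, 6663/437]
step 1: P̄ = F·P·Fᵀ + Q = [9137001/16169 9304410/16169 125376/437; 9304410/16169 9624484/16169 133622/437; 125376/437 133622/437 86670/437]
step 1: y = z − H·x̄ = [701787/16169, 604115/16169]
step 1: S = H·P̄·Hᵀ + R = [85100451/16169 69865597/16169; 69865597/16169 57654834/16169]
step 1: K = P̄·Hᵀ·S⁻¹ = [561326829/1561675525 -1297030032/1561675525; 656808212/1561675525 -1418072946/1561675525; 1893577278/1561675525 -2584715924/1561675525]
step 1: x' = x̄ + K·y = [4330596047/1561675525, 7207804816/1561675525, 9426908629/1561675525]
step 1: P' = (I − K·H)·P̄ = [8312186526/1561675525 16031725728/1561675525 21045469482/1561675525; 16031725728/1561675525 38273123084/1561675525 43840958346/1561675525; 21045469482/1561675525 43840958346/1561675525 55382260674/1561675525]
step 2: x̄ = F·x = [5497088713/312335105, 29704547378/1561675525, 22526308349/1561675525]
step 2: P̄ = F·P·Fᵀ + Q = [25218266361/62467021 130103302326/312335105 71827971888/312335105; 130103302326/312335105 685919884451/1561675525 392655583408/1561675525; 71827971888/312335105 392655583408/1561675525 289228614414/1561675525]
step 2: y = z − H·x̄ = [2871731518/62467021, 61491697871/1561675525]
step 2: S = H·P̄·Hᵀ + R = [221714641890/62467021 183168095063/62467021; 183168095063/62467021 3813184415574/1561675525]
step 2: K = P̄·Hᵀ·S⁻¹ = [40112610013563/106857039561935 -18221690615535/21371407912387; 48582373569352/106857039561935 -20405376229161/21371407912387; 134075437170414/106857039561935 -36619383562568/21371407912387]
step 2: x' = x̄ + K·y = [137298573201208/106857039561935, 248593368434207/106857039561935, 495538750901939/106857039561935]
step 2: P' = (I − K·H)·P̄ = [588626472105669/106857039561935 1139003477823831/106857039561935 1492554057083982/106857039561935; 1139003477823831/106857039561935 2707684399457959/106857039561935 3110929790034078/106857039561935; 1492554057083982/106857039561935 3110929790034078/106857039561935 3928371417813426/106857039561935]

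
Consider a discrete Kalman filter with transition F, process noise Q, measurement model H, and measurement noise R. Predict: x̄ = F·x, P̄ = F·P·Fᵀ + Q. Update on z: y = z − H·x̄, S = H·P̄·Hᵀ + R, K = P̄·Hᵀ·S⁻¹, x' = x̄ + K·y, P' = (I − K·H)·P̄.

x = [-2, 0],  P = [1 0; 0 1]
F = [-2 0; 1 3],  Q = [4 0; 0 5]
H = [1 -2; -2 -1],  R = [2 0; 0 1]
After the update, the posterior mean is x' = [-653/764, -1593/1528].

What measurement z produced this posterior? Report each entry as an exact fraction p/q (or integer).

z = [1, 3]

x̄ = F·x = [4, -2]
P̄ = F·P·Fᵀ + Q = [8 -2; -2 15]
S = H·P̄·Hᵀ + R = [78 8; 8 40]
K = P̄·Hᵀ·S⁻¹ = [37/191 -297/764; -149/382 -301/1528]
x' − x̄ = [-3709/764, 1463/1528] = K·y
y = (KᵀK)⁻¹·Kᵀ·(x' − x̄) = [-7, 9]
z = y + H·x̄ = [-7, 9] + [8, -6] = [1, 3]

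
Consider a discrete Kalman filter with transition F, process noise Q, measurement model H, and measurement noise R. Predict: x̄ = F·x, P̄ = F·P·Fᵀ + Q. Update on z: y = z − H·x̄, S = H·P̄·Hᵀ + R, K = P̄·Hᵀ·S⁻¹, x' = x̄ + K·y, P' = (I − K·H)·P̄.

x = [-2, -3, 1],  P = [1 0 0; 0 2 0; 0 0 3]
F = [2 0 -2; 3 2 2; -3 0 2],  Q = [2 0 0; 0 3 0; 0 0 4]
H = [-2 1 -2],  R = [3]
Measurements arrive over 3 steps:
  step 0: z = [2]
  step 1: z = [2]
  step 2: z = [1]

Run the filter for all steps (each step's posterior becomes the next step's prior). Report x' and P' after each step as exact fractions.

step 0: x̄ = F·x = [-6, -10, 8]
step 0: P̄ = F·P·Fᵀ + Q = [18 -6 -18; -6 32 3; -18 3 25]
step 0: y = z − H·x̄ = [16]
step 0: S = H·P̄·Hᵀ + R = [75]
step 0: K = P̄·Hᵀ·S⁻¹ = [-2/25; 38/75; -11/75]
step 0: x' = x̄ + K·y = [-182/25, -142/75, 424/75]
step 0: P' = (I − K·H)·P̄ = [438/25 -74/25 -472/25; -74/25 956/75 643/75; -472/25 643/75 1754/75]
step 1: x̄ = F·x = [-388/15, -358/25, 2486/75]
step 1: P̄ = F·P·Fᵀ + Q = [950/3 16/5 -5812/15; 16/5 2793/25 -302/25; -5812/15 -302/25 36134/75]
step 1: y = z − H·x̄ = [772/25]
step 1: S = H·P̄·Hᵀ + R = [6108/25]
step 1: K = P̄·Hᵀ·S⁻¹ = [905/1527; 1079/2036; -2509/3054]
step 1: x' = x̄ + K·y = [-11552/1527, 1041/509, 11876/1527]
step 1: P' = (I − K·H)·P̄ = [117502/509 -37431/509 -136670/509; -37431/509 87753/2036 95991/1018; -136670/509 95991/1018 161295/509]
step 2: x̄ = F·x = [-46856/1527, -4658/1527, 58408/1527]
step 2: P̄ = F·P·Fᵀ + Q = [2209566/509 -8534/509 -2716892/509; -8534/509 86730/509 4230/509; -2716892/509 4230/509 3344774/509]
step 2: y = z − H·x̄ = [9763/509]
step 2: S = H·P̄·Hᵀ + R = [587697/509]
step 2: K = P̄·Hᵀ·S⁻¹ = [1006118/587697; 95338/587697; -417178/195899]
step 2: x' = x̄ + K·y = [1264610/587697, 11976/195899, -1525850/587697]
step 2: P' = (I − K·H)·P̄ = [562439842/587697 -198303898/587697 -221033656/195899; -198303898/587697 82282174/587697 79767326/195899; -221033656/195899 79767326/195899 261543086/195899]

step 0: x' = [-182/25, -142/75, 424/75], P' = [438/25 -74/25 -472/25; -74/25 956/75 643/75; -472/25 643/75 1754/75]
step 1: x' = [-11552/1527, 1041/509, 11876/1527], P' = [117502/509 -37431/509 -136670/509; -37431/509 87753/2036 95991/1018; -136670/509 95991/1018 161295/509]
step 2: x' = [1264610/587697, 11976/195899, -1525850/587697], P' = [562439842/587697 -198303898/587697 -221033656/195899; -198303898/587697 82282174/587697 79767326/195899; -221033656/195899 79767326/195899 261543086/195899]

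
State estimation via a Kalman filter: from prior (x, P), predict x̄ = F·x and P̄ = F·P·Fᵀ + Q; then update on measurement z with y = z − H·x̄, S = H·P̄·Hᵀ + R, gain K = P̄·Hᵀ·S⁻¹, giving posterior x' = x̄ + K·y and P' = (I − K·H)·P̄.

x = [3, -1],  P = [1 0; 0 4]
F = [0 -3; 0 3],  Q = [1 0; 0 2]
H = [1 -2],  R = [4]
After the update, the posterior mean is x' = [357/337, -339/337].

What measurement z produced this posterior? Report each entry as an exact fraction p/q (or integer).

x̄ = F·x = [3, -3]
P̄ = F·P·Fᵀ + Q = [37 -36; -36 38]
S = H·P̄·Hᵀ + R = [337]
K = P̄·Hᵀ·S⁻¹ = [109/337; -112/337]
x' − x̄ = [-654/337, 672/337] = K·y
y = (KᵀK)⁻¹·Kᵀ·(x' − x̄) = [-6]
z = y + H·x̄ = [-6] + [9] = [3]

z = [3]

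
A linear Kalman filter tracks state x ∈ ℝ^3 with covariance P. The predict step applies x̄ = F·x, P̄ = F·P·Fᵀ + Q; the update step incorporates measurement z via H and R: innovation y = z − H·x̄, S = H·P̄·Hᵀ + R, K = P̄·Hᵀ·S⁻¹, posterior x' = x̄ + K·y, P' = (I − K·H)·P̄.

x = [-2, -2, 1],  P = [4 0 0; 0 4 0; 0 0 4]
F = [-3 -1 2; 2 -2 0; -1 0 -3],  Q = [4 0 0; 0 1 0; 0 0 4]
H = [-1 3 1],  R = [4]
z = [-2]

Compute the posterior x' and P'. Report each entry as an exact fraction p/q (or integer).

x' = [410/53, 107/53, -21/53]
P' = [1580/53 1736/159 -628/159; 1736/159 4292/477 -7240/477; -628/159 -7240/477 19964/477]

x̄ = F·x = [10, 0, -1]
P̄ = F·P·Fᵀ + Q = [60 -16 -12; -16 33 -8; -12 -8 44]
y = z − H·x̄ = [9]
S = H·P̄·Hᵀ + R = [477]
K = P̄·Hᵀ·S⁻¹ = [-40/159; 107/477; 32/477]
x' = x̄ + K·y = [410/53, 107/53, -21/53]
P' = (I − K·H)·P̄ = [1580/53 1736/159 -628/159; 1736/159 4292/477 -7240/477; -628/159 -7240/477 19964/477]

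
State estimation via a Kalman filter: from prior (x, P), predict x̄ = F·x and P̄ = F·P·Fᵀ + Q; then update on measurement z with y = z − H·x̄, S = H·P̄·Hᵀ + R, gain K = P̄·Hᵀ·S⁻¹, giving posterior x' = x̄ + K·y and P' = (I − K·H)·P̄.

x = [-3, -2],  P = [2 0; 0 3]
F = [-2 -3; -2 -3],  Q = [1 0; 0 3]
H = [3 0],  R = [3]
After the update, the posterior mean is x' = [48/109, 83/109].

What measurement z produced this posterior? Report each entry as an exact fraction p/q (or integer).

x̄ = F·x = [12, 12]
P̄ = F·P·Fᵀ + Q = [36 35; 35 38]
S = H·P̄·Hᵀ + R = [327]
K = P̄·Hᵀ·S⁻¹ = [36/109; 35/109]
x' − x̄ = [-1260/109, -1225/109] = K·y
y = (KᵀK)⁻¹·Kᵀ·(x' − x̄) = [-35]
z = y + H·x̄ = [-35] + [36] = [1]

z = [1]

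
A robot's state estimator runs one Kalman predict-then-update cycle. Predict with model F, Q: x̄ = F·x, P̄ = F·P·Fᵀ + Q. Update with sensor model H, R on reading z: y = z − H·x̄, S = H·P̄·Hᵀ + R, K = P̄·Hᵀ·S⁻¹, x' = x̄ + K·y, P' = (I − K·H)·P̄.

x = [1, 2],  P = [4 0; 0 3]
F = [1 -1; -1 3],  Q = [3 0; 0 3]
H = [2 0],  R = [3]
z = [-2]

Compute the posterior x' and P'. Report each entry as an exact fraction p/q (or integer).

x' = [-1, 5]
P' = [30/43 -39/43; -39/43 786/43]

x̄ = F·x = [-1, 5]
P̄ = F·P·Fᵀ + Q = [10 -13; -13 34]
y = z − H·x̄ = [0]
S = H·P̄·Hᵀ + R = [43]
K = P̄·Hᵀ·S⁻¹ = [20/43; -26/43]
x' = x̄ + K·y = [-1, 5]
P' = (I − K·H)·P̄ = [30/43 -39/43; -39/43 786/43]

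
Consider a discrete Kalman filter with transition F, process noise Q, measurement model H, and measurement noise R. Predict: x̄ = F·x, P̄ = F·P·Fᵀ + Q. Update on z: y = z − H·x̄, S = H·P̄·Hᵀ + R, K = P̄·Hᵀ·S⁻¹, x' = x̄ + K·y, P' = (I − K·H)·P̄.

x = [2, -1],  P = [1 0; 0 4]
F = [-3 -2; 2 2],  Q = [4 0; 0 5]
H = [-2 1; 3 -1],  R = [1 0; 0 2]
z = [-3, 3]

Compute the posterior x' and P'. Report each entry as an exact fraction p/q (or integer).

x' = [421/1119, -2308/1119]
P' = [781/1119 1643/1119; 1643/1119 4147/1119]

x̄ = F·x = [-4, 2]
P̄ = F·P·Fᵀ + Q = [29 -22; -22 25]
y = z − H·x̄ = [-13, 17]
S = H·P̄·Hᵀ + R = [230 -309; -309 420]
K = P̄·Hᵀ·S⁻¹ = [27/373 350/1119; 287/373 391/1119]
x' = x̄ + K·y = [421/1119, -2308/1119]
P' = (I − K·H)·P̄ = [781/1119 1643/1119; 1643/1119 4147/1119]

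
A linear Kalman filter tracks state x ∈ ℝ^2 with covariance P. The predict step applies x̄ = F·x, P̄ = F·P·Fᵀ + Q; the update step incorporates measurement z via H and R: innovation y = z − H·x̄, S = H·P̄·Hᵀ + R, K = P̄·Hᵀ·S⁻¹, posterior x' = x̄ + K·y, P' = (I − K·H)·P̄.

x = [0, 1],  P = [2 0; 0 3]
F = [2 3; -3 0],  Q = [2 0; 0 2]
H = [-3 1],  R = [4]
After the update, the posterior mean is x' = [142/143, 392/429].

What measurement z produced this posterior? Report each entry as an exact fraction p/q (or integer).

x̄ = F·x = [3, 0]
P̄ = F·P·Fᵀ + Q = [37 -12; -12 20]
S = H·P̄·Hᵀ + R = [429]
K = P̄·Hᵀ·S⁻¹ = [-41/143; 56/429]
x' − x̄ = [-287/143, 392/429] = K·y
y = (KᵀK)⁻¹·Kᵀ·(x' − x̄) = [7]
z = y + H·x̄ = [7] + [-9] = [-2]

z = [-2]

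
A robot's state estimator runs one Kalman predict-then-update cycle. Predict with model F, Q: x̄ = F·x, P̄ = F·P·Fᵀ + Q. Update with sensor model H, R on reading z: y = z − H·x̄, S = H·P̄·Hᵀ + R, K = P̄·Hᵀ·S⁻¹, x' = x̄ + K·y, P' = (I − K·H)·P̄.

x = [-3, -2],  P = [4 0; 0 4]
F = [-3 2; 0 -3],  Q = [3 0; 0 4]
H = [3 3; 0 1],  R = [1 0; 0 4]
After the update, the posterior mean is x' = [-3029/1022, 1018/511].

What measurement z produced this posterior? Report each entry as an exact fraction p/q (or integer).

x̄ = F·x = [5, 6]
P̄ = F·P·Fᵀ + Q = [55 -24; -24 40]
S = H·P̄·Hᵀ + R = [424 48; 48 44]
K = P̄·Hᵀ·S⁻¹ = [1311/4088 -915/1022; 6/511 458/511]
x' − x̄ = [-8139/1022, -2048/511] = K·y
y = (KᵀK)⁻¹·Kᵀ·(x' − x̄) = [-36, -4]
z = y + H·x̄ = [-36, -4] + [33, 6] = [-3, 2]

z = [-3, 2]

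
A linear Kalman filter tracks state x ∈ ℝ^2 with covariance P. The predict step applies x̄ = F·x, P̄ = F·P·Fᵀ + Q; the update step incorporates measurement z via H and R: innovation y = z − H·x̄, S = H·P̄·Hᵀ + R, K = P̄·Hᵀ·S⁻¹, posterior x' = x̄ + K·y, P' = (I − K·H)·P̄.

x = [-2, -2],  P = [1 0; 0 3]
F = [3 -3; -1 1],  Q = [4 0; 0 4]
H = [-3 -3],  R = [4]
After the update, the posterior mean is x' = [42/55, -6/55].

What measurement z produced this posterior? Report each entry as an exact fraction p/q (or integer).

x̄ = F·x = [0, 0]
P̄ = F·P·Fᵀ + Q = [40 -12; -12 8]
S = H·P̄·Hᵀ + R = [220]
K = P̄·Hᵀ·S⁻¹ = [-21/55; 3/55]
x' − x̄ = [42/55, -6/55] = K·y
y = (KᵀK)⁻¹·Kᵀ·(x' − x̄) = [-2]
z = y + H·x̄ = [-2] + [0] = [-2]

z = [-2]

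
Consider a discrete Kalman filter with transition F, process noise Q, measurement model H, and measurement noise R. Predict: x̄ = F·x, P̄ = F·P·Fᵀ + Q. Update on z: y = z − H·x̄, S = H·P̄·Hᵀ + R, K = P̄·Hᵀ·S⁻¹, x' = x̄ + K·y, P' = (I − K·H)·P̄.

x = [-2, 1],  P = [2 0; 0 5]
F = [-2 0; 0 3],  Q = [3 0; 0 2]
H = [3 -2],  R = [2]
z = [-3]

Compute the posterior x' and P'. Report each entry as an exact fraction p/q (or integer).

x̄ = F·x = [4, 3]
P̄ = F·P·Fᵀ + Q = [11 0; 0 47]
y = z − H·x̄ = [-9]
S = H·P̄·Hᵀ + R = [289]
K = P̄·Hᵀ·S⁻¹ = [33/289; -94/289]
x' = x̄ + K·y = [859/289, 1713/289]
P' = (I − K·H)·P̄ = [2090/289 3102/289; 3102/289 4747/289]

x' = [859/289, 1713/289]
P' = [2090/289 3102/289; 3102/289 4747/289]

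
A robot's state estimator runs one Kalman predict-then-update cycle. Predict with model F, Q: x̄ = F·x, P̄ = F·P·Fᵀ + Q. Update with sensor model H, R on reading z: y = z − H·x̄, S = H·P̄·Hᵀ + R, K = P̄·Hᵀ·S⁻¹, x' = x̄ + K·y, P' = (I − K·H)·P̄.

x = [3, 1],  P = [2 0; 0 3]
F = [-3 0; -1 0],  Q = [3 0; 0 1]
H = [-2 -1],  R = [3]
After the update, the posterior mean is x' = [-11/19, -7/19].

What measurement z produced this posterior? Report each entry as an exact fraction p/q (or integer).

z = [1]

x̄ = F·x = [-9, -3]
P̄ = F·P·Fᵀ + Q = [21 6; 6 3]
S = H·P̄·Hᵀ + R = [114]
K = P̄·Hᵀ·S⁻¹ = [-8/19; -5/38]
x' − x̄ = [160/19, 50/19] = K·y
y = (KᵀK)⁻¹·Kᵀ·(x' − x̄) = [-20]
z = y + H·x̄ = [-20] + [21] = [1]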